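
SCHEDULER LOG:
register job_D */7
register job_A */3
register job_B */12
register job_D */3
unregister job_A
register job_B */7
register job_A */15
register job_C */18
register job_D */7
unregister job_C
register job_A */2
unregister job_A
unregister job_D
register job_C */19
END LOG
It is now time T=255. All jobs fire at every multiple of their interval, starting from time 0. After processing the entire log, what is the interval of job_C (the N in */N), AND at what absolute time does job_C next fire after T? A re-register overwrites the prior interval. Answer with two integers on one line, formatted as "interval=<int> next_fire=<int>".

Op 1: register job_D */7 -> active={job_D:*/7}
Op 2: register job_A */3 -> active={job_A:*/3, job_D:*/7}
Op 3: register job_B */12 -> active={job_A:*/3, job_B:*/12, job_D:*/7}
Op 4: register job_D */3 -> active={job_A:*/3, job_B:*/12, job_D:*/3}
Op 5: unregister job_A -> active={job_B:*/12, job_D:*/3}
Op 6: register job_B */7 -> active={job_B:*/7, job_D:*/3}
Op 7: register job_A */15 -> active={job_A:*/15, job_B:*/7, job_D:*/3}
Op 8: register job_C */18 -> active={job_A:*/15, job_B:*/7, job_C:*/18, job_D:*/3}
Op 9: register job_D */7 -> active={job_A:*/15, job_B:*/7, job_C:*/18, job_D:*/7}
Op 10: unregister job_C -> active={job_A:*/15, job_B:*/7, job_D:*/7}
Op 11: register job_A */2 -> active={job_A:*/2, job_B:*/7, job_D:*/7}
Op 12: unregister job_A -> active={job_B:*/7, job_D:*/7}
Op 13: unregister job_D -> active={job_B:*/7}
Op 14: register job_C */19 -> active={job_B:*/7, job_C:*/19}
Final interval of job_C = 19
Next fire of job_C after T=255: (255//19+1)*19 = 266

Answer: interval=19 next_fire=266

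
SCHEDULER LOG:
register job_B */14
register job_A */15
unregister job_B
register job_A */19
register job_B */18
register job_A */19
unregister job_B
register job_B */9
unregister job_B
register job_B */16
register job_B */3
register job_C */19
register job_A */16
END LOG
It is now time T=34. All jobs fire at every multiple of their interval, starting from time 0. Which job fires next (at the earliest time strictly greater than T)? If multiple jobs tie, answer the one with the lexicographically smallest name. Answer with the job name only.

Op 1: register job_B */14 -> active={job_B:*/14}
Op 2: register job_A */15 -> active={job_A:*/15, job_B:*/14}
Op 3: unregister job_B -> active={job_A:*/15}
Op 4: register job_A */19 -> active={job_A:*/19}
Op 5: register job_B */18 -> active={job_A:*/19, job_B:*/18}
Op 6: register job_A */19 -> active={job_A:*/19, job_B:*/18}
Op 7: unregister job_B -> active={job_A:*/19}
Op 8: register job_B */9 -> active={job_A:*/19, job_B:*/9}
Op 9: unregister job_B -> active={job_A:*/19}
Op 10: register job_B */16 -> active={job_A:*/19, job_B:*/16}
Op 11: register job_B */3 -> active={job_A:*/19, job_B:*/3}
Op 12: register job_C */19 -> active={job_A:*/19, job_B:*/3, job_C:*/19}
Op 13: register job_A */16 -> active={job_A:*/16, job_B:*/3, job_C:*/19}
  job_A: interval 16, next fire after T=34 is 48
  job_B: interval 3, next fire after T=34 is 36
  job_C: interval 19, next fire after T=34 is 38
Earliest = 36, winner (lex tiebreak) = job_B

Answer: job_B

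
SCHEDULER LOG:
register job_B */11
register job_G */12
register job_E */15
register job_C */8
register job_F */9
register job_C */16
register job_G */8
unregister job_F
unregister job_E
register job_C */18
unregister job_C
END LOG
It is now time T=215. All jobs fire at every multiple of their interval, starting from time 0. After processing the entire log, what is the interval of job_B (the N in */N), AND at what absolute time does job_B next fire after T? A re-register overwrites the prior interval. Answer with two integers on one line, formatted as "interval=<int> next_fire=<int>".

Op 1: register job_B */11 -> active={job_B:*/11}
Op 2: register job_G */12 -> active={job_B:*/11, job_G:*/12}
Op 3: register job_E */15 -> active={job_B:*/11, job_E:*/15, job_G:*/12}
Op 4: register job_C */8 -> active={job_B:*/11, job_C:*/8, job_E:*/15, job_G:*/12}
Op 5: register job_F */9 -> active={job_B:*/11, job_C:*/8, job_E:*/15, job_F:*/9, job_G:*/12}
Op 6: register job_C */16 -> active={job_B:*/11, job_C:*/16, job_E:*/15, job_F:*/9, job_G:*/12}
Op 7: register job_G */8 -> active={job_B:*/11, job_C:*/16, job_E:*/15, job_F:*/9, job_G:*/8}
Op 8: unregister job_F -> active={job_B:*/11, job_C:*/16, job_E:*/15, job_G:*/8}
Op 9: unregister job_E -> active={job_B:*/11, job_C:*/16, job_G:*/8}
Op 10: register job_C */18 -> active={job_B:*/11, job_C:*/18, job_G:*/8}
Op 11: unregister job_C -> active={job_B:*/11, job_G:*/8}
Final interval of job_B = 11
Next fire of job_B after T=215: (215//11+1)*11 = 220

Answer: interval=11 next_fire=220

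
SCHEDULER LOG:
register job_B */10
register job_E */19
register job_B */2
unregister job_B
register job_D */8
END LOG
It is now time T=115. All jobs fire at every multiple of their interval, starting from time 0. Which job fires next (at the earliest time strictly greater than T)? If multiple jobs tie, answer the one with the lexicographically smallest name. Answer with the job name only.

Op 1: register job_B */10 -> active={job_B:*/10}
Op 2: register job_E */19 -> active={job_B:*/10, job_E:*/19}
Op 3: register job_B */2 -> active={job_B:*/2, job_E:*/19}
Op 4: unregister job_B -> active={job_E:*/19}
Op 5: register job_D */8 -> active={job_D:*/8, job_E:*/19}
  job_D: interval 8, next fire after T=115 is 120
  job_E: interval 19, next fire after T=115 is 133
Earliest = 120, winner (lex tiebreak) = job_D

Answer: job_D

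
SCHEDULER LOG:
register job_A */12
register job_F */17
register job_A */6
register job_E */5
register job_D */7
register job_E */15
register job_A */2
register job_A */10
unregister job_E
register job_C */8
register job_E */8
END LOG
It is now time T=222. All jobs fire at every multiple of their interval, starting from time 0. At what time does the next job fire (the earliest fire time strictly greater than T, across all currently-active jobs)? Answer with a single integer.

Op 1: register job_A */12 -> active={job_A:*/12}
Op 2: register job_F */17 -> active={job_A:*/12, job_F:*/17}
Op 3: register job_A */6 -> active={job_A:*/6, job_F:*/17}
Op 4: register job_E */5 -> active={job_A:*/6, job_E:*/5, job_F:*/17}
Op 5: register job_D */7 -> active={job_A:*/6, job_D:*/7, job_E:*/5, job_F:*/17}
Op 6: register job_E */15 -> active={job_A:*/6, job_D:*/7, job_E:*/15, job_F:*/17}
Op 7: register job_A */2 -> active={job_A:*/2, job_D:*/7, job_E:*/15, job_F:*/17}
Op 8: register job_A */10 -> active={job_A:*/10, job_D:*/7, job_E:*/15, job_F:*/17}
Op 9: unregister job_E -> active={job_A:*/10, job_D:*/7, job_F:*/17}
Op 10: register job_C */8 -> active={job_A:*/10, job_C:*/8, job_D:*/7, job_F:*/17}
Op 11: register job_E */8 -> active={job_A:*/10, job_C:*/8, job_D:*/7, job_E:*/8, job_F:*/17}
  job_A: interval 10, next fire after T=222 is 230
  job_C: interval 8, next fire after T=222 is 224
  job_D: interval 7, next fire after T=222 is 224
  job_E: interval 8, next fire after T=222 is 224
  job_F: interval 17, next fire after T=222 is 238
Earliest fire time = 224 (job job_C)

Answer: 224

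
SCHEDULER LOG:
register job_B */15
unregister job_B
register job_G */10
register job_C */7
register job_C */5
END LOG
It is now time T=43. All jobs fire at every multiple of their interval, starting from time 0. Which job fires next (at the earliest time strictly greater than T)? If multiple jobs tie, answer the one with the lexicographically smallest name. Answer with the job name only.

Op 1: register job_B */15 -> active={job_B:*/15}
Op 2: unregister job_B -> active={}
Op 3: register job_G */10 -> active={job_G:*/10}
Op 4: register job_C */7 -> active={job_C:*/7, job_G:*/10}
Op 5: register job_C */5 -> active={job_C:*/5, job_G:*/10}
  job_C: interval 5, next fire after T=43 is 45
  job_G: interval 10, next fire after T=43 is 50
Earliest = 45, winner (lex tiebreak) = job_C

Answer: job_C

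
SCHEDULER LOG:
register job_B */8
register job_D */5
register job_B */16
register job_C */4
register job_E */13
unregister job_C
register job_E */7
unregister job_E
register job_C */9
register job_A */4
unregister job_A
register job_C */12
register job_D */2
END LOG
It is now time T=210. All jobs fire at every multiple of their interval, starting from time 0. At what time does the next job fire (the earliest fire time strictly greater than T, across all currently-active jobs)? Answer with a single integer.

Op 1: register job_B */8 -> active={job_B:*/8}
Op 2: register job_D */5 -> active={job_B:*/8, job_D:*/5}
Op 3: register job_B */16 -> active={job_B:*/16, job_D:*/5}
Op 4: register job_C */4 -> active={job_B:*/16, job_C:*/4, job_D:*/5}
Op 5: register job_E */13 -> active={job_B:*/16, job_C:*/4, job_D:*/5, job_E:*/13}
Op 6: unregister job_C -> active={job_B:*/16, job_D:*/5, job_E:*/13}
Op 7: register job_E */7 -> active={job_B:*/16, job_D:*/5, job_E:*/7}
Op 8: unregister job_E -> active={job_B:*/16, job_D:*/5}
Op 9: register job_C */9 -> active={job_B:*/16, job_C:*/9, job_D:*/5}
Op 10: register job_A */4 -> active={job_A:*/4, job_B:*/16, job_C:*/9, job_D:*/5}
Op 11: unregister job_A -> active={job_B:*/16, job_C:*/9, job_D:*/5}
Op 12: register job_C */12 -> active={job_B:*/16, job_C:*/12, job_D:*/5}
Op 13: register job_D */2 -> active={job_B:*/16, job_C:*/12, job_D:*/2}
  job_B: interval 16, next fire after T=210 is 224
  job_C: interval 12, next fire after T=210 is 216
  job_D: interval 2, next fire after T=210 is 212
Earliest fire time = 212 (job job_D)

Answer: 212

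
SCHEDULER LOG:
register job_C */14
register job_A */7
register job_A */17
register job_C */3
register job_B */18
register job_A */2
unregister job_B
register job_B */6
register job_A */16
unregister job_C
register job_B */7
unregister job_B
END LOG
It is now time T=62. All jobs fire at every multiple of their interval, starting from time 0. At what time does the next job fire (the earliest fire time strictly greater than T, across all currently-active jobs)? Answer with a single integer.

Op 1: register job_C */14 -> active={job_C:*/14}
Op 2: register job_A */7 -> active={job_A:*/7, job_C:*/14}
Op 3: register job_A */17 -> active={job_A:*/17, job_C:*/14}
Op 4: register job_C */3 -> active={job_A:*/17, job_C:*/3}
Op 5: register job_B */18 -> active={job_A:*/17, job_B:*/18, job_C:*/3}
Op 6: register job_A */2 -> active={job_A:*/2, job_B:*/18, job_C:*/3}
Op 7: unregister job_B -> active={job_A:*/2, job_C:*/3}
Op 8: register job_B */6 -> active={job_A:*/2, job_B:*/6, job_C:*/3}
Op 9: register job_A */16 -> active={job_A:*/16, job_B:*/6, job_C:*/3}
Op 10: unregister job_C -> active={job_A:*/16, job_B:*/6}
Op 11: register job_B */7 -> active={job_A:*/16, job_B:*/7}
Op 12: unregister job_B -> active={job_A:*/16}
  job_A: interval 16, next fire after T=62 is 64
Earliest fire time = 64 (job job_A)

Answer: 64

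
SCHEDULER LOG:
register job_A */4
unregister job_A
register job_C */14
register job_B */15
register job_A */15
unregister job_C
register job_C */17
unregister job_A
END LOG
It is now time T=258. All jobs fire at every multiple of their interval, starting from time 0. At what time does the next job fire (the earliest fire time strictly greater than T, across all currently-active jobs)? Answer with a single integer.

Answer: 270

Derivation:
Op 1: register job_A */4 -> active={job_A:*/4}
Op 2: unregister job_A -> active={}
Op 3: register job_C */14 -> active={job_C:*/14}
Op 4: register job_B */15 -> active={job_B:*/15, job_C:*/14}
Op 5: register job_A */15 -> active={job_A:*/15, job_B:*/15, job_C:*/14}
Op 6: unregister job_C -> active={job_A:*/15, job_B:*/15}
Op 7: register job_C */17 -> active={job_A:*/15, job_B:*/15, job_C:*/17}
Op 8: unregister job_A -> active={job_B:*/15, job_C:*/17}
  job_B: interval 15, next fire after T=258 is 270
  job_C: interval 17, next fire after T=258 is 272
Earliest fire time = 270 (job job_B)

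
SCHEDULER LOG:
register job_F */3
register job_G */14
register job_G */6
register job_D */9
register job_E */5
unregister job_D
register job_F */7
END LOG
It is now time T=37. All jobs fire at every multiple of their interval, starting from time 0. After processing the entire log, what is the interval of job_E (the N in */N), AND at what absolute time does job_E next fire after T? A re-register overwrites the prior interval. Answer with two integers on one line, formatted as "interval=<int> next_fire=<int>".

Op 1: register job_F */3 -> active={job_F:*/3}
Op 2: register job_G */14 -> active={job_F:*/3, job_G:*/14}
Op 3: register job_G */6 -> active={job_F:*/3, job_G:*/6}
Op 4: register job_D */9 -> active={job_D:*/9, job_F:*/3, job_G:*/6}
Op 5: register job_E */5 -> active={job_D:*/9, job_E:*/5, job_F:*/3, job_G:*/6}
Op 6: unregister job_D -> active={job_E:*/5, job_F:*/3, job_G:*/6}
Op 7: register job_F */7 -> active={job_E:*/5, job_F:*/7, job_G:*/6}
Final interval of job_E = 5
Next fire of job_E after T=37: (37//5+1)*5 = 40

Answer: interval=5 next_fire=40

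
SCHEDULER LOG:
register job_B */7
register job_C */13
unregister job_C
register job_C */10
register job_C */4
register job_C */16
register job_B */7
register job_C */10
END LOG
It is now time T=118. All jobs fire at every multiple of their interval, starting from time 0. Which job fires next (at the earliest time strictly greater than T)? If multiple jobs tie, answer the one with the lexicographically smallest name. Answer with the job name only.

Op 1: register job_B */7 -> active={job_B:*/7}
Op 2: register job_C */13 -> active={job_B:*/7, job_C:*/13}
Op 3: unregister job_C -> active={job_B:*/7}
Op 4: register job_C */10 -> active={job_B:*/7, job_C:*/10}
Op 5: register job_C */4 -> active={job_B:*/7, job_C:*/4}
Op 6: register job_C */16 -> active={job_B:*/7, job_C:*/16}
Op 7: register job_B */7 -> active={job_B:*/7, job_C:*/16}
Op 8: register job_C */10 -> active={job_B:*/7, job_C:*/10}
  job_B: interval 7, next fire after T=118 is 119
  job_C: interval 10, next fire after T=118 is 120
Earliest = 119, winner (lex tiebreak) = job_B

Answer: job_B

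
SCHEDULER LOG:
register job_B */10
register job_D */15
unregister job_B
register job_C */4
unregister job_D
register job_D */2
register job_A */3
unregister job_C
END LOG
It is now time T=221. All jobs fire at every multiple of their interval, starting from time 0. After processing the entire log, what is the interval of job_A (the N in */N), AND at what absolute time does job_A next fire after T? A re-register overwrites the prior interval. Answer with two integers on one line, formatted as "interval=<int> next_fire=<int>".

Answer: interval=3 next_fire=222

Derivation:
Op 1: register job_B */10 -> active={job_B:*/10}
Op 2: register job_D */15 -> active={job_B:*/10, job_D:*/15}
Op 3: unregister job_B -> active={job_D:*/15}
Op 4: register job_C */4 -> active={job_C:*/4, job_D:*/15}
Op 5: unregister job_D -> active={job_C:*/4}
Op 6: register job_D */2 -> active={job_C:*/4, job_D:*/2}
Op 7: register job_A */3 -> active={job_A:*/3, job_C:*/4, job_D:*/2}
Op 8: unregister job_C -> active={job_A:*/3, job_D:*/2}
Final interval of job_A = 3
Next fire of job_A after T=221: (221//3+1)*3 = 222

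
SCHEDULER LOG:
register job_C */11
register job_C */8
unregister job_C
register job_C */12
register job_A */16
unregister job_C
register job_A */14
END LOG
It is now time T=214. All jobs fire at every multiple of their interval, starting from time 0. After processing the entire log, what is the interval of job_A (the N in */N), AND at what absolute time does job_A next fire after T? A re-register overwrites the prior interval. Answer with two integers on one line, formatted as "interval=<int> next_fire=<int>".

Op 1: register job_C */11 -> active={job_C:*/11}
Op 2: register job_C */8 -> active={job_C:*/8}
Op 3: unregister job_C -> active={}
Op 4: register job_C */12 -> active={job_C:*/12}
Op 5: register job_A */16 -> active={job_A:*/16, job_C:*/12}
Op 6: unregister job_C -> active={job_A:*/16}
Op 7: register job_A */14 -> active={job_A:*/14}
Final interval of job_A = 14
Next fire of job_A after T=214: (214//14+1)*14 = 224

Answer: interval=14 next_fire=224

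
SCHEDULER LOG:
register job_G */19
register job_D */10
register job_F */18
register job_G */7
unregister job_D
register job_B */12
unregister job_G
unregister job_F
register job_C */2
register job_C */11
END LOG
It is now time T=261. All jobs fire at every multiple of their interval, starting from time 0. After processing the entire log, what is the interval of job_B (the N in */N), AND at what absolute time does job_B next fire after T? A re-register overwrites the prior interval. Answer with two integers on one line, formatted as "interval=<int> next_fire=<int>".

Answer: interval=12 next_fire=264

Derivation:
Op 1: register job_G */19 -> active={job_G:*/19}
Op 2: register job_D */10 -> active={job_D:*/10, job_G:*/19}
Op 3: register job_F */18 -> active={job_D:*/10, job_F:*/18, job_G:*/19}
Op 4: register job_G */7 -> active={job_D:*/10, job_F:*/18, job_G:*/7}
Op 5: unregister job_D -> active={job_F:*/18, job_G:*/7}
Op 6: register job_B */12 -> active={job_B:*/12, job_F:*/18, job_G:*/7}
Op 7: unregister job_G -> active={job_B:*/12, job_F:*/18}
Op 8: unregister job_F -> active={job_B:*/12}
Op 9: register job_C */2 -> active={job_B:*/12, job_C:*/2}
Op 10: register job_C */11 -> active={job_B:*/12, job_C:*/11}
Final interval of job_B = 12
Next fire of job_B after T=261: (261//12+1)*12 = 264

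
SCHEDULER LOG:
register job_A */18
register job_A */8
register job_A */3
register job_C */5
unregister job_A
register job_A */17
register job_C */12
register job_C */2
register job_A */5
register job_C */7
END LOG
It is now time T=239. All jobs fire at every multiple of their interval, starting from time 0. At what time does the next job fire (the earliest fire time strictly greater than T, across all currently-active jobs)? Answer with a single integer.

Answer: 240

Derivation:
Op 1: register job_A */18 -> active={job_A:*/18}
Op 2: register job_A */8 -> active={job_A:*/8}
Op 3: register job_A */3 -> active={job_A:*/3}
Op 4: register job_C */5 -> active={job_A:*/3, job_C:*/5}
Op 5: unregister job_A -> active={job_C:*/5}
Op 6: register job_A */17 -> active={job_A:*/17, job_C:*/5}
Op 7: register job_C */12 -> active={job_A:*/17, job_C:*/12}
Op 8: register job_C */2 -> active={job_A:*/17, job_C:*/2}
Op 9: register job_A */5 -> active={job_A:*/5, job_C:*/2}
Op 10: register job_C */7 -> active={job_A:*/5, job_C:*/7}
  job_A: interval 5, next fire after T=239 is 240
  job_C: interval 7, next fire after T=239 is 245
Earliest fire time = 240 (job job_A)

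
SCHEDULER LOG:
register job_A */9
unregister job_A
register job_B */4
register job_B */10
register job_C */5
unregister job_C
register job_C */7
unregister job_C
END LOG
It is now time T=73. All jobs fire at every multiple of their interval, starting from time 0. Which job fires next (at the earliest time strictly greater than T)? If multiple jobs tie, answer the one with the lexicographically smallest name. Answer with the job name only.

Answer: job_B

Derivation:
Op 1: register job_A */9 -> active={job_A:*/9}
Op 2: unregister job_A -> active={}
Op 3: register job_B */4 -> active={job_B:*/4}
Op 4: register job_B */10 -> active={job_B:*/10}
Op 5: register job_C */5 -> active={job_B:*/10, job_C:*/5}
Op 6: unregister job_C -> active={job_B:*/10}
Op 7: register job_C */7 -> active={job_B:*/10, job_C:*/7}
Op 8: unregister job_C -> active={job_B:*/10}
  job_B: interval 10, next fire after T=73 is 80
Earliest = 80, winner (lex tiebreak) = job_B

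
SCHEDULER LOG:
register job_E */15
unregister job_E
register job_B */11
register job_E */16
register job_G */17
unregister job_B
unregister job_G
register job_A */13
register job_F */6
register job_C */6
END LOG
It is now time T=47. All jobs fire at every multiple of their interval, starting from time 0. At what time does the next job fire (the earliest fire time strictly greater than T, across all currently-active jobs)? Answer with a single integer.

Answer: 48

Derivation:
Op 1: register job_E */15 -> active={job_E:*/15}
Op 2: unregister job_E -> active={}
Op 3: register job_B */11 -> active={job_B:*/11}
Op 4: register job_E */16 -> active={job_B:*/11, job_E:*/16}
Op 5: register job_G */17 -> active={job_B:*/11, job_E:*/16, job_G:*/17}
Op 6: unregister job_B -> active={job_E:*/16, job_G:*/17}
Op 7: unregister job_G -> active={job_E:*/16}
Op 8: register job_A */13 -> active={job_A:*/13, job_E:*/16}
Op 9: register job_F */6 -> active={job_A:*/13, job_E:*/16, job_F:*/6}
Op 10: register job_C */6 -> active={job_A:*/13, job_C:*/6, job_E:*/16, job_F:*/6}
  job_A: interval 13, next fire after T=47 is 52
  job_C: interval 6, next fire after T=47 is 48
  job_E: interval 16, next fire after T=47 is 48
  job_F: interval 6, next fire after T=47 is 48
Earliest fire time = 48 (job job_C)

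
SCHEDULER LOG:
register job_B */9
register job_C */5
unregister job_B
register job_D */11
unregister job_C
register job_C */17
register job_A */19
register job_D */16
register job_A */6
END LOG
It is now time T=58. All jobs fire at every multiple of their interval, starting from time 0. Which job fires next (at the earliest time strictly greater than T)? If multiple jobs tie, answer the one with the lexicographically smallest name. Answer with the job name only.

Op 1: register job_B */9 -> active={job_B:*/9}
Op 2: register job_C */5 -> active={job_B:*/9, job_C:*/5}
Op 3: unregister job_B -> active={job_C:*/5}
Op 4: register job_D */11 -> active={job_C:*/5, job_D:*/11}
Op 5: unregister job_C -> active={job_D:*/11}
Op 6: register job_C */17 -> active={job_C:*/17, job_D:*/11}
Op 7: register job_A */19 -> active={job_A:*/19, job_C:*/17, job_D:*/11}
Op 8: register job_D */16 -> active={job_A:*/19, job_C:*/17, job_D:*/16}
Op 9: register job_A */6 -> active={job_A:*/6, job_C:*/17, job_D:*/16}
  job_A: interval 6, next fire after T=58 is 60
  job_C: interval 17, next fire after T=58 is 68
  job_D: interval 16, next fire after T=58 is 64
Earliest = 60, winner (lex tiebreak) = job_A

Answer: job_A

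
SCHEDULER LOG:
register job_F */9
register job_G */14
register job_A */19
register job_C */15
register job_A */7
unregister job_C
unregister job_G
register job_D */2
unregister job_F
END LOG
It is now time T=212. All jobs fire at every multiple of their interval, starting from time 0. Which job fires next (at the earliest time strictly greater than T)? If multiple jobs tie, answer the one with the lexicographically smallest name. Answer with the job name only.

Answer: job_D

Derivation:
Op 1: register job_F */9 -> active={job_F:*/9}
Op 2: register job_G */14 -> active={job_F:*/9, job_G:*/14}
Op 3: register job_A */19 -> active={job_A:*/19, job_F:*/9, job_G:*/14}
Op 4: register job_C */15 -> active={job_A:*/19, job_C:*/15, job_F:*/9, job_G:*/14}
Op 5: register job_A */7 -> active={job_A:*/7, job_C:*/15, job_F:*/9, job_G:*/14}
Op 6: unregister job_C -> active={job_A:*/7, job_F:*/9, job_G:*/14}
Op 7: unregister job_G -> active={job_A:*/7, job_F:*/9}
Op 8: register job_D */2 -> active={job_A:*/7, job_D:*/2, job_F:*/9}
Op 9: unregister job_F -> active={job_A:*/7, job_D:*/2}
  job_A: interval 7, next fire after T=212 is 217
  job_D: interval 2, next fire after T=212 is 214
Earliest = 214, winner (lex tiebreak) = job_D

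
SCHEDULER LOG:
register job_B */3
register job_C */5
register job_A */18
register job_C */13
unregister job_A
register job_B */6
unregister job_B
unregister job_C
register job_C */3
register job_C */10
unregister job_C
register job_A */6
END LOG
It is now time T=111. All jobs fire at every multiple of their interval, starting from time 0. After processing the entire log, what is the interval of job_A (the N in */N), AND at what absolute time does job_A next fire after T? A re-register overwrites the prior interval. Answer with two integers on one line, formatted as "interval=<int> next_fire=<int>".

Op 1: register job_B */3 -> active={job_B:*/3}
Op 2: register job_C */5 -> active={job_B:*/3, job_C:*/5}
Op 3: register job_A */18 -> active={job_A:*/18, job_B:*/3, job_C:*/5}
Op 4: register job_C */13 -> active={job_A:*/18, job_B:*/3, job_C:*/13}
Op 5: unregister job_A -> active={job_B:*/3, job_C:*/13}
Op 6: register job_B */6 -> active={job_B:*/6, job_C:*/13}
Op 7: unregister job_B -> active={job_C:*/13}
Op 8: unregister job_C -> active={}
Op 9: register job_C */3 -> active={job_C:*/3}
Op 10: register job_C */10 -> active={job_C:*/10}
Op 11: unregister job_C -> active={}
Op 12: register job_A */6 -> active={job_A:*/6}
Final interval of job_A = 6
Next fire of job_A after T=111: (111//6+1)*6 = 114

Answer: interval=6 next_fire=114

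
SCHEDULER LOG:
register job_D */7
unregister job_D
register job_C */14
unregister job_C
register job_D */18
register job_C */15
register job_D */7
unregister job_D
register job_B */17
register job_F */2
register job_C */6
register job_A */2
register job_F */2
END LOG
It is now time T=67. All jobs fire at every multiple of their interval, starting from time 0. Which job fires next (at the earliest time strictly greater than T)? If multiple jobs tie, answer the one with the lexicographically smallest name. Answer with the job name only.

Op 1: register job_D */7 -> active={job_D:*/7}
Op 2: unregister job_D -> active={}
Op 3: register job_C */14 -> active={job_C:*/14}
Op 4: unregister job_C -> active={}
Op 5: register job_D */18 -> active={job_D:*/18}
Op 6: register job_C */15 -> active={job_C:*/15, job_D:*/18}
Op 7: register job_D */7 -> active={job_C:*/15, job_D:*/7}
Op 8: unregister job_D -> active={job_C:*/15}
Op 9: register job_B */17 -> active={job_B:*/17, job_C:*/15}
Op 10: register job_F */2 -> active={job_B:*/17, job_C:*/15, job_F:*/2}
Op 11: register job_C */6 -> active={job_B:*/17, job_C:*/6, job_F:*/2}
Op 12: register job_A */2 -> active={job_A:*/2, job_B:*/17, job_C:*/6, job_F:*/2}
Op 13: register job_F */2 -> active={job_A:*/2, job_B:*/17, job_C:*/6, job_F:*/2}
  job_A: interval 2, next fire after T=67 is 68
  job_B: interval 17, next fire after T=67 is 68
  job_C: interval 6, next fire after T=67 is 72
  job_F: interval 2, next fire after T=67 is 68
Earliest = 68, winner (lex tiebreak) = job_A

Answer: job_A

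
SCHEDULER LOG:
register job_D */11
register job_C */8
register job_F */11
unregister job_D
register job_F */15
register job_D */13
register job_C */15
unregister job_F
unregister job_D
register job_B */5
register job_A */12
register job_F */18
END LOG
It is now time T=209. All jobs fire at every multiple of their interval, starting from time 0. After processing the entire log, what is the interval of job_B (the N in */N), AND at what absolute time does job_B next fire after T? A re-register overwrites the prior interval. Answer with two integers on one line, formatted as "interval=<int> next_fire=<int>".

Answer: interval=5 next_fire=210

Derivation:
Op 1: register job_D */11 -> active={job_D:*/11}
Op 2: register job_C */8 -> active={job_C:*/8, job_D:*/11}
Op 3: register job_F */11 -> active={job_C:*/8, job_D:*/11, job_F:*/11}
Op 4: unregister job_D -> active={job_C:*/8, job_F:*/11}
Op 5: register job_F */15 -> active={job_C:*/8, job_F:*/15}
Op 6: register job_D */13 -> active={job_C:*/8, job_D:*/13, job_F:*/15}
Op 7: register job_C */15 -> active={job_C:*/15, job_D:*/13, job_F:*/15}
Op 8: unregister job_F -> active={job_C:*/15, job_D:*/13}
Op 9: unregister job_D -> active={job_C:*/15}
Op 10: register job_B */5 -> active={job_B:*/5, job_C:*/15}
Op 11: register job_A */12 -> active={job_A:*/12, job_B:*/5, job_C:*/15}
Op 12: register job_F */18 -> active={job_A:*/12, job_B:*/5, job_C:*/15, job_F:*/18}
Final interval of job_B = 5
Next fire of job_B after T=209: (209//5+1)*5 = 210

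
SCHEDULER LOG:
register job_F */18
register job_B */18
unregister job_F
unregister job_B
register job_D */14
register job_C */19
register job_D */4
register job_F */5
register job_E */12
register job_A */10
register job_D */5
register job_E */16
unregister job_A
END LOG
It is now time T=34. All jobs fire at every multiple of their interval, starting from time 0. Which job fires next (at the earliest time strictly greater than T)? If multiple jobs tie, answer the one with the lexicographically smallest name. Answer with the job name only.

Op 1: register job_F */18 -> active={job_F:*/18}
Op 2: register job_B */18 -> active={job_B:*/18, job_F:*/18}
Op 3: unregister job_F -> active={job_B:*/18}
Op 4: unregister job_B -> active={}
Op 5: register job_D */14 -> active={job_D:*/14}
Op 6: register job_C */19 -> active={job_C:*/19, job_D:*/14}
Op 7: register job_D */4 -> active={job_C:*/19, job_D:*/4}
Op 8: register job_F */5 -> active={job_C:*/19, job_D:*/4, job_F:*/5}
Op 9: register job_E */12 -> active={job_C:*/19, job_D:*/4, job_E:*/12, job_F:*/5}
Op 10: register job_A */10 -> active={job_A:*/10, job_C:*/19, job_D:*/4, job_E:*/12, job_F:*/5}
Op 11: register job_D */5 -> active={job_A:*/10, job_C:*/19, job_D:*/5, job_E:*/12, job_F:*/5}
Op 12: register job_E */16 -> active={job_A:*/10, job_C:*/19, job_D:*/5, job_E:*/16, job_F:*/5}
Op 13: unregister job_A -> active={job_C:*/19, job_D:*/5, job_E:*/16, job_F:*/5}
  job_C: interval 19, next fire after T=34 is 38
  job_D: interval 5, next fire after T=34 is 35
  job_E: interval 16, next fire after T=34 is 48
  job_F: interval 5, next fire after T=34 is 35
Earliest = 35, winner (lex tiebreak) = job_D

Answer: job_D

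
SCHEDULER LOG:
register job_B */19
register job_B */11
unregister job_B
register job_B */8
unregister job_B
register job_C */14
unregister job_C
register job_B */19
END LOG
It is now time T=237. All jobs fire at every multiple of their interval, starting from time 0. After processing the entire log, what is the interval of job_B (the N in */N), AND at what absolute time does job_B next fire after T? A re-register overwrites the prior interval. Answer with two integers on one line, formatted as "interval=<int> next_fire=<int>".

Answer: interval=19 next_fire=247

Derivation:
Op 1: register job_B */19 -> active={job_B:*/19}
Op 2: register job_B */11 -> active={job_B:*/11}
Op 3: unregister job_B -> active={}
Op 4: register job_B */8 -> active={job_B:*/8}
Op 5: unregister job_B -> active={}
Op 6: register job_C */14 -> active={job_C:*/14}
Op 7: unregister job_C -> active={}
Op 8: register job_B */19 -> active={job_B:*/19}
Final interval of job_B = 19
Next fire of job_B after T=237: (237//19+1)*19 = 247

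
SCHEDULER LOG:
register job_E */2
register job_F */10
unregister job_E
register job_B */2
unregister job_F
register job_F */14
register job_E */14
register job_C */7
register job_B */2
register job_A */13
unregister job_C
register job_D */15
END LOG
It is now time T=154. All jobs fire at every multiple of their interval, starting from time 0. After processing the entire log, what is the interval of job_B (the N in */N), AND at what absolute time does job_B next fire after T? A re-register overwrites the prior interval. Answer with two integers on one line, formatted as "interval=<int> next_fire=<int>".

Op 1: register job_E */2 -> active={job_E:*/2}
Op 2: register job_F */10 -> active={job_E:*/2, job_F:*/10}
Op 3: unregister job_E -> active={job_F:*/10}
Op 4: register job_B */2 -> active={job_B:*/2, job_F:*/10}
Op 5: unregister job_F -> active={job_B:*/2}
Op 6: register job_F */14 -> active={job_B:*/2, job_F:*/14}
Op 7: register job_E */14 -> active={job_B:*/2, job_E:*/14, job_F:*/14}
Op 8: register job_C */7 -> active={job_B:*/2, job_C:*/7, job_E:*/14, job_F:*/14}
Op 9: register job_B */2 -> active={job_B:*/2, job_C:*/7, job_E:*/14, job_F:*/14}
Op 10: register job_A */13 -> active={job_A:*/13, job_B:*/2, job_C:*/7, job_E:*/14, job_F:*/14}
Op 11: unregister job_C -> active={job_A:*/13, job_B:*/2, job_E:*/14, job_F:*/14}
Op 12: register job_D */15 -> active={job_A:*/13, job_B:*/2, job_D:*/15, job_E:*/14, job_F:*/14}
Final interval of job_B = 2
Next fire of job_B after T=154: (154//2+1)*2 = 156

Answer: interval=2 next_fire=156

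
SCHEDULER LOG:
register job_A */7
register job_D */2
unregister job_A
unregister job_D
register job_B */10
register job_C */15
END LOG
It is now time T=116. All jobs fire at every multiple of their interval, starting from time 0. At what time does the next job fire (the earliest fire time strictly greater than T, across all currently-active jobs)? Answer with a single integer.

Op 1: register job_A */7 -> active={job_A:*/7}
Op 2: register job_D */2 -> active={job_A:*/7, job_D:*/2}
Op 3: unregister job_A -> active={job_D:*/2}
Op 4: unregister job_D -> active={}
Op 5: register job_B */10 -> active={job_B:*/10}
Op 6: register job_C */15 -> active={job_B:*/10, job_C:*/15}
  job_B: interval 10, next fire after T=116 is 120
  job_C: interval 15, next fire after T=116 is 120
Earliest fire time = 120 (job job_B)

Answer: 120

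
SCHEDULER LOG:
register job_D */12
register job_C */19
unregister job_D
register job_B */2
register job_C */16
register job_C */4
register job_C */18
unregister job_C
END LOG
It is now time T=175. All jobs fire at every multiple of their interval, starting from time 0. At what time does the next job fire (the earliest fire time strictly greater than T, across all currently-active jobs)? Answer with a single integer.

Op 1: register job_D */12 -> active={job_D:*/12}
Op 2: register job_C */19 -> active={job_C:*/19, job_D:*/12}
Op 3: unregister job_D -> active={job_C:*/19}
Op 4: register job_B */2 -> active={job_B:*/2, job_C:*/19}
Op 5: register job_C */16 -> active={job_B:*/2, job_C:*/16}
Op 6: register job_C */4 -> active={job_B:*/2, job_C:*/4}
Op 7: register job_C */18 -> active={job_B:*/2, job_C:*/18}
Op 8: unregister job_C -> active={job_B:*/2}
  job_B: interval 2, next fire after T=175 is 176
Earliest fire time = 176 (job job_B)

Answer: 176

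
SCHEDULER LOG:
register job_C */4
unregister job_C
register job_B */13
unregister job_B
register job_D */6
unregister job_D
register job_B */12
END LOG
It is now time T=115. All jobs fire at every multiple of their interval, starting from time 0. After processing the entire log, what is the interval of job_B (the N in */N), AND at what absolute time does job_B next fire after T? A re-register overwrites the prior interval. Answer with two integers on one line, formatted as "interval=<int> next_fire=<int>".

Answer: interval=12 next_fire=120

Derivation:
Op 1: register job_C */4 -> active={job_C:*/4}
Op 2: unregister job_C -> active={}
Op 3: register job_B */13 -> active={job_B:*/13}
Op 4: unregister job_B -> active={}
Op 5: register job_D */6 -> active={job_D:*/6}
Op 6: unregister job_D -> active={}
Op 7: register job_B */12 -> active={job_B:*/12}
Final interval of job_B = 12
Next fire of job_B after T=115: (115//12+1)*12 = 120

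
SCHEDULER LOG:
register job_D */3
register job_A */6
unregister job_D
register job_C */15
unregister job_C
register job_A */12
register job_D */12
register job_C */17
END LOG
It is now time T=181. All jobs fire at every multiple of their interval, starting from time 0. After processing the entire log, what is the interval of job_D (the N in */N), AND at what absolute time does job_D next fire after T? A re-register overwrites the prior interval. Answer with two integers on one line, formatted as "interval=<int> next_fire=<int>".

Answer: interval=12 next_fire=192

Derivation:
Op 1: register job_D */3 -> active={job_D:*/3}
Op 2: register job_A */6 -> active={job_A:*/6, job_D:*/3}
Op 3: unregister job_D -> active={job_A:*/6}
Op 4: register job_C */15 -> active={job_A:*/6, job_C:*/15}
Op 5: unregister job_C -> active={job_A:*/6}
Op 6: register job_A */12 -> active={job_A:*/12}
Op 7: register job_D */12 -> active={job_A:*/12, job_D:*/12}
Op 8: register job_C */17 -> active={job_A:*/12, job_C:*/17, job_D:*/12}
Final interval of job_D = 12
Next fire of job_D after T=181: (181//12+1)*12 = 192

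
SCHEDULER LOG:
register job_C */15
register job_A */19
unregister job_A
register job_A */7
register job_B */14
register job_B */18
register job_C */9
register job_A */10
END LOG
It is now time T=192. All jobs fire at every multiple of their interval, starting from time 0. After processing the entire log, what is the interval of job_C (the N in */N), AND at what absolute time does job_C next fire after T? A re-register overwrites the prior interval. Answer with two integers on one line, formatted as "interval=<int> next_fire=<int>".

Op 1: register job_C */15 -> active={job_C:*/15}
Op 2: register job_A */19 -> active={job_A:*/19, job_C:*/15}
Op 3: unregister job_A -> active={job_C:*/15}
Op 4: register job_A */7 -> active={job_A:*/7, job_C:*/15}
Op 5: register job_B */14 -> active={job_A:*/7, job_B:*/14, job_C:*/15}
Op 6: register job_B */18 -> active={job_A:*/7, job_B:*/18, job_C:*/15}
Op 7: register job_C */9 -> active={job_A:*/7, job_B:*/18, job_C:*/9}
Op 8: register job_A */10 -> active={job_A:*/10, job_B:*/18, job_C:*/9}
Final interval of job_C = 9
Next fire of job_C after T=192: (192//9+1)*9 = 198

Answer: interval=9 next_fire=198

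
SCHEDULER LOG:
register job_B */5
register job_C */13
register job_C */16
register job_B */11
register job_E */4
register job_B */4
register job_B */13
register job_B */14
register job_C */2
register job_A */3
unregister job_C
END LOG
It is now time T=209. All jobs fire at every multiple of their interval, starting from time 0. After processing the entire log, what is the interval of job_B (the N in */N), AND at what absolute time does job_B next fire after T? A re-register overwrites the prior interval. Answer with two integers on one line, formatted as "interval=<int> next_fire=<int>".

Op 1: register job_B */5 -> active={job_B:*/5}
Op 2: register job_C */13 -> active={job_B:*/5, job_C:*/13}
Op 3: register job_C */16 -> active={job_B:*/5, job_C:*/16}
Op 4: register job_B */11 -> active={job_B:*/11, job_C:*/16}
Op 5: register job_E */4 -> active={job_B:*/11, job_C:*/16, job_E:*/4}
Op 6: register job_B */4 -> active={job_B:*/4, job_C:*/16, job_E:*/4}
Op 7: register job_B */13 -> active={job_B:*/13, job_C:*/16, job_E:*/4}
Op 8: register job_B */14 -> active={job_B:*/14, job_C:*/16, job_E:*/4}
Op 9: register job_C */2 -> active={job_B:*/14, job_C:*/2, job_E:*/4}
Op 10: register job_A */3 -> active={job_A:*/3, job_B:*/14, job_C:*/2, job_E:*/4}
Op 11: unregister job_C -> active={job_A:*/3, job_B:*/14, job_E:*/4}
Final interval of job_B = 14
Next fire of job_B after T=209: (209//14+1)*14 = 210

Answer: interval=14 next_fire=210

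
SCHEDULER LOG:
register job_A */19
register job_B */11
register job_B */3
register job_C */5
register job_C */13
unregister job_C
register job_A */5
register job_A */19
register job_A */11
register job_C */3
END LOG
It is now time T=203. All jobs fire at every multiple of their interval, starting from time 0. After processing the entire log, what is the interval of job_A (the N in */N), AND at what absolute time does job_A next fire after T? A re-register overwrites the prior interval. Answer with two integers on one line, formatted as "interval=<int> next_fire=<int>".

Op 1: register job_A */19 -> active={job_A:*/19}
Op 2: register job_B */11 -> active={job_A:*/19, job_B:*/11}
Op 3: register job_B */3 -> active={job_A:*/19, job_B:*/3}
Op 4: register job_C */5 -> active={job_A:*/19, job_B:*/3, job_C:*/5}
Op 5: register job_C */13 -> active={job_A:*/19, job_B:*/3, job_C:*/13}
Op 6: unregister job_C -> active={job_A:*/19, job_B:*/3}
Op 7: register job_A */5 -> active={job_A:*/5, job_B:*/3}
Op 8: register job_A */19 -> active={job_A:*/19, job_B:*/3}
Op 9: register job_A */11 -> active={job_A:*/11, job_B:*/3}
Op 10: register job_C */3 -> active={job_A:*/11, job_B:*/3, job_C:*/3}
Final interval of job_A = 11
Next fire of job_A after T=203: (203//11+1)*11 = 209

Answer: interval=11 next_fire=209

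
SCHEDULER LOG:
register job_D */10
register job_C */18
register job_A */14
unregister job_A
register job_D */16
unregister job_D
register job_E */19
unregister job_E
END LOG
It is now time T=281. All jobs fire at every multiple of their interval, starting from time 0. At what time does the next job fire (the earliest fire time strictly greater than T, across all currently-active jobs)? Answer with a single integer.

Answer: 288

Derivation:
Op 1: register job_D */10 -> active={job_D:*/10}
Op 2: register job_C */18 -> active={job_C:*/18, job_D:*/10}
Op 3: register job_A */14 -> active={job_A:*/14, job_C:*/18, job_D:*/10}
Op 4: unregister job_A -> active={job_C:*/18, job_D:*/10}
Op 5: register job_D */16 -> active={job_C:*/18, job_D:*/16}
Op 6: unregister job_D -> active={job_C:*/18}
Op 7: register job_E */19 -> active={job_C:*/18, job_E:*/19}
Op 8: unregister job_E -> active={job_C:*/18}
  job_C: interval 18, next fire after T=281 is 288
Earliest fire time = 288 (job job_C)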